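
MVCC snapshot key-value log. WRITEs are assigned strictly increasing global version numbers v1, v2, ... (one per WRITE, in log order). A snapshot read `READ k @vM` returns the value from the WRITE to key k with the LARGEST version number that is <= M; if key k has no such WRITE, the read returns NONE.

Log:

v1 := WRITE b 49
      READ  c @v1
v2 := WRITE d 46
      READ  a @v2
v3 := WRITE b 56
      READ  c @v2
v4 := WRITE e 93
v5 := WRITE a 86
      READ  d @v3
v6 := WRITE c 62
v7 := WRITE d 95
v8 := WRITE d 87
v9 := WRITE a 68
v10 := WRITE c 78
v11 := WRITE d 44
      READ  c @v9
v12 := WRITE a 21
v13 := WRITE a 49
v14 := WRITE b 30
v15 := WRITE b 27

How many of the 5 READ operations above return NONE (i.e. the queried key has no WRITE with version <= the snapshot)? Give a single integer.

Answer: 3

Derivation:
v1: WRITE b=49  (b history now [(1, 49)])
READ c @v1: history=[] -> no version <= 1 -> NONE
v2: WRITE d=46  (d history now [(2, 46)])
READ a @v2: history=[] -> no version <= 2 -> NONE
v3: WRITE b=56  (b history now [(1, 49), (3, 56)])
READ c @v2: history=[] -> no version <= 2 -> NONE
v4: WRITE e=93  (e history now [(4, 93)])
v5: WRITE a=86  (a history now [(5, 86)])
READ d @v3: history=[(2, 46)] -> pick v2 -> 46
v6: WRITE c=62  (c history now [(6, 62)])
v7: WRITE d=95  (d history now [(2, 46), (7, 95)])
v8: WRITE d=87  (d history now [(2, 46), (7, 95), (8, 87)])
v9: WRITE a=68  (a history now [(5, 86), (9, 68)])
v10: WRITE c=78  (c history now [(6, 62), (10, 78)])
v11: WRITE d=44  (d history now [(2, 46), (7, 95), (8, 87), (11, 44)])
READ c @v9: history=[(6, 62), (10, 78)] -> pick v6 -> 62
v12: WRITE a=21  (a history now [(5, 86), (9, 68), (12, 21)])
v13: WRITE a=49  (a history now [(5, 86), (9, 68), (12, 21), (13, 49)])
v14: WRITE b=30  (b history now [(1, 49), (3, 56), (14, 30)])
v15: WRITE b=27  (b history now [(1, 49), (3, 56), (14, 30), (15, 27)])
Read results in order: ['NONE', 'NONE', 'NONE', '46', '62']
NONE count = 3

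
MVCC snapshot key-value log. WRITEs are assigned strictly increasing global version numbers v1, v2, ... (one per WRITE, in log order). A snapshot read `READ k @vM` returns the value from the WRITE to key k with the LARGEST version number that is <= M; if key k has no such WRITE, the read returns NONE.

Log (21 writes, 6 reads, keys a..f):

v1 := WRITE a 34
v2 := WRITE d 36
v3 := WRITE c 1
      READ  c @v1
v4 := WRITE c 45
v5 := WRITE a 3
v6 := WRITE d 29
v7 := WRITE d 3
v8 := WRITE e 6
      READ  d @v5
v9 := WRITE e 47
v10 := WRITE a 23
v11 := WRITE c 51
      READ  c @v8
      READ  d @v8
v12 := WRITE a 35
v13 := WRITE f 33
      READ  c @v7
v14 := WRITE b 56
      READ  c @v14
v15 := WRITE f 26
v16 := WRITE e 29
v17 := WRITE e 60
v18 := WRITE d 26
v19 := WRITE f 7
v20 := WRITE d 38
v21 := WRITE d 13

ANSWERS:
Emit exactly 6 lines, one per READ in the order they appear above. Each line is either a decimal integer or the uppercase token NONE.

Answer: NONE
36
45
3
45
51

Derivation:
v1: WRITE a=34  (a history now [(1, 34)])
v2: WRITE d=36  (d history now [(2, 36)])
v3: WRITE c=1  (c history now [(3, 1)])
READ c @v1: history=[(3, 1)] -> no version <= 1 -> NONE
v4: WRITE c=45  (c history now [(3, 1), (4, 45)])
v5: WRITE a=3  (a history now [(1, 34), (5, 3)])
v6: WRITE d=29  (d history now [(2, 36), (6, 29)])
v7: WRITE d=3  (d history now [(2, 36), (6, 29), (7, 3)])
v8: WRITE e=6  (e history now [(8, 6)])
READ d @v5: history=[(2, 36), (6, 29), (7, 3)] -> pick v2 -> 36
v9: WRITE e=47  (e history now [(8, 6), (9, 47)])
v10: WRITE a=23  (a history now [(1, 34), (5, 3), (10, 23)])
v11: WRITE c=51  (c history now [(3, 1), (4, 45), (11, 51)])
READ c @v8: history=[(3, 1), (4, 45), (11, 51)] -> pick v4 -> 45
READ d @v8: history=[(2, 36), (6, 29), (7, 3)] -> pick v7 -> 3
v12: WRITE a=35  (a history now [(1, 34), (5, 3), (10, 23), (12, 35)])
v13: WRITE f=33  (f history now [(13, 33)])
READ c @v7: history=[(3, 1), (4, 45), (11, 51)] -> pick v4 -> 45
v14: WRITE b=56  (b history now [(14, 56)])
READ c @v14: history=[(3, 1), (4, 45), (11, 51)] -> pick v11 -> 51
v15: WRITE f=26  (f history now [(13, 33), (15, 26)])
v16: WRITE e=29  (e history now [(8, 6), (9, 47), (16, 29)])
v17: WRITE e=60  (e history now [(8, 6), (9, 47), (16, 29), (17, 60)])
v18: WRITE d=26  (d history now [(2, 36), (6, 29), (7, 3), (18, 26)])
v19: WRITE f=7  (f history now [(13, 33), (15, 26), (19, 7)])
v20: WRITE d=38  (d history now [(2, 36), (6, 29), (7, 3), (18, 26), (20, 38)])
v21: WRITE d=13  (d history now [(2, 36), (6, 29), (7, 3), (18, 26), (20, 38), (21, 13)])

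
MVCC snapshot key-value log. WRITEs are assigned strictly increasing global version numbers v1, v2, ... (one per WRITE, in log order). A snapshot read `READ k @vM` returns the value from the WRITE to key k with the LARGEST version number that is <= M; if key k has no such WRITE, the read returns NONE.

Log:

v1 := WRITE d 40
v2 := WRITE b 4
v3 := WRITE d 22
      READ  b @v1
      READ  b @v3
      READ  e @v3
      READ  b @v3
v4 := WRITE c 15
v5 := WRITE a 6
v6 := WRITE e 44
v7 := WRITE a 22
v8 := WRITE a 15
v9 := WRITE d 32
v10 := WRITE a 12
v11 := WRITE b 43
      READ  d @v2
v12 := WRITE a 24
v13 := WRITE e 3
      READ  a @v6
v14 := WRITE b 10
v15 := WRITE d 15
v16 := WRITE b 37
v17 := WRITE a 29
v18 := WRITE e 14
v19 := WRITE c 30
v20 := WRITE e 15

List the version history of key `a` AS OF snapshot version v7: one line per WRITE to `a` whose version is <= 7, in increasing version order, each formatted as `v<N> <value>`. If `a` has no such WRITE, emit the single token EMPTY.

Answer: v5 6
v7 22

Derivation:
Scan writes for key=a with version <= 7:
  v1 WRITE d 40 -> skip
  v2 WRITE b 4 -> skip
  v3 WRITE d 22 -> skip
  v4 WRITE c 15 -> skip
  v5 WRITE a 6 -> keep
  v6 WRITE e 44 -> skip
  v7 WRITE a 22 -> keep
  v8 WRITE a 15 -> drop (> snap)
  v9 WRITE d 32 -> skip
  v10 WRITE a 12 -> drop (> snap)
  v11 WRITE b 43 -> skip
  v12 WRITE a 24 -> drop (> snap)
  v13 WRITE e 3 -> skip
  v14 WRITE b 10 -> skip
  v15 WRITE d 15 -> skip
  v16 WRITE b 37 -> skip
  v17 WRITE a 29 -> drop (> snap)
  v18 WRITE e 14 -> skip
  v19 WRITE c 30 -> skip
  v20 WRITE e 15 -> skip
Collected: [(5, 6), (7, 22)]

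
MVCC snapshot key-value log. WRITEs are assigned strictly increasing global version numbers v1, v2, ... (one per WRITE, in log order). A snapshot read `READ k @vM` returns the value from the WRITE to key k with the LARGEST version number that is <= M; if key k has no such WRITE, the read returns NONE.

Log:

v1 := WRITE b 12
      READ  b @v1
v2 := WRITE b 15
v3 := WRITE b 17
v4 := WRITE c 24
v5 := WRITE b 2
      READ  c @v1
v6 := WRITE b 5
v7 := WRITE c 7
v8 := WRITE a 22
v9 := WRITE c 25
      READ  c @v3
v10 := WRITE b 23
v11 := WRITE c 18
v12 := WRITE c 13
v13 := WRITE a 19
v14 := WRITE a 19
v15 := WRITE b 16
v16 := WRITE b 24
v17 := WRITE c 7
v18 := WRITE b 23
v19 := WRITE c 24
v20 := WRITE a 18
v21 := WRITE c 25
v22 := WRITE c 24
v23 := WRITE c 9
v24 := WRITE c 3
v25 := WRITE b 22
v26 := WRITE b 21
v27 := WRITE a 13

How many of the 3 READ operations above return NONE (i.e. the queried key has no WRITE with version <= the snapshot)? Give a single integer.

Answer: 2

Derivation:
v1: WRITE b=12  (b history now [(1, 12)])
READ b @v1: history=[(1, 12)] -> pick v1 -> 12
v2: WRITE b=15  (b history now [(1, 12), (2, 15)])
v3: WRITE b=17  (b history now [(1, 12), (2, 15), (3, 17)])
v4: WRITE c=24  (c history now [(4, 24)])
v5: WRITE b=2  (b history now [(1, 12), (2, 15), (3, 17), (5, 2)])
READ c @v1: history=[(4, 24)] -> no version <= 1 -> NONE
v6: WRITE b=5  (b history now [(1, 12), (2, 15), (3, 17), (5, 2), (6, 5)])
v7: WRITE c=7  (c history now [(4, 24), (7, 7)])
v8: WRITE a=22  (a history now [(8, 22)])
v9: WRITE c=25  (c history now [(4, 24), (7, 7), (9, 25)])
READ c @v3: history=[(4, 24), (7, 7), (9, 25)] -> no version <= 3 -> NONE
v10: WRITE b=23  (b history now [(1, 12), (2, 15), (3, 17), (5, 2), (6, 5), (10, 23)])
v11: WRITE c=18  (c history now [(4, 24), (7, 7), (9, 25), (11, 18)])
v12: WRITE c=13  (c history now [(4, 24), (7, 7), (9, 25), (11, 18), (12, 13)])
v13: WRITE a=19  (a history now [(8, 22), (13, 19)])
v14: WRITE a=19  (a history now [(8, 22), (13, 19), (14, 19)])
v15: WRITE b=16  (b history now [(1, 12), (2, 15), (3, 17), (5, 2), (6, 5), (10, 23), (15, 16)])
v16: WRITE b=24  (b history now [(1, 12), (2, 15), (3, 17), (5, 2), (6, 5), (10, 23), (15, 16), (16, 24)])
v17: WRITE c=7  (c history now [(4, 24), (7, 7), (9, 25), (11, 18), (12, 13), (17, 7)])
v18: WRITE b=23  (b history now [(1, 12), (2, 15), (3, 17), (5, 2), (6, 5), (10, 23), (15, 16), (16, 24), (18, 23)])
v19: WRITE c=24  (c history now [(4, 24), (7, 7), (9, 25), (11, 18), (12, 13), (17, 7), (19, 24)])
v20: WRITE a=18  (a history now [(8, 22), (13, 19), (14, 19), (20, 18)])
v21: WRITE c=25  (c history now [(4, 24), (7, 7), (9, 25), (11, 18), (12, 13), (17, 7), (19, 24), (21, 25)])
v22: WRITE c=24  (c history now [(4, 24), (7, 7), (9, 25), (11, 18), (12, 13), (17, 7), (19, 24), (21, 25), (22, 24)])
v23: WRITE c=9  (c history now [(4, 24), (7, 7), (9, 25), (11, 18), (12, 13), (17, 7), (19, 24), (21, 25), (22, 24), (23, 9)])
v24: WRITE c=3  (c history now [(4, 24), (7, 7), (9, 25), (11, 18), (12, 13), (17, 7), (19, 24), (21, 25), (22, 24), (23, 9), (24, 3)])
v25: WRITE b=22  (b history now [(1, 12), (2, 15), (3, 17), (5, 2), (6, 5), (10, 23), (15, 16), (16, 24), (18, 23), (25, 22)])
v26: WRITE b=21  (b history now [(1, 12), (2, 15), (3, 17), (5, 2), (6, 5), (10, 23), (15, 16), (16, 24), (18, 23), (25, 22), (26, 21)])
v27: WRITE a=13  (a history now [(8, 22), (13, 19), (14, 19), (20, 18), (27, 13)])
Read results in order: ['12', 'NONE', 'NONE']
NONE count = 2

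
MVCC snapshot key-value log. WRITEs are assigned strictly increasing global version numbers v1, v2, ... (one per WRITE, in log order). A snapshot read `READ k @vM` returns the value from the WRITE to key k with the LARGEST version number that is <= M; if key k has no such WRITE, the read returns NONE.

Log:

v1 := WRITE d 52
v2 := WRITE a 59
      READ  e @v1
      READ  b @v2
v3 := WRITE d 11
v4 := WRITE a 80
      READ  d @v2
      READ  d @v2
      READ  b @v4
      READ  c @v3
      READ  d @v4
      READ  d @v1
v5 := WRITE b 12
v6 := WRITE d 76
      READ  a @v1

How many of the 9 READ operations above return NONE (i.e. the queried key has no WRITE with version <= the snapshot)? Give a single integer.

v1: WRITE d=52  (d history now [(1, 52)])
v2: WRITE a=59  (a history now [(2, 59)])
READ e @v1: history=[] -> no version <= 1 -> NONE
READ b @v2: history=[] -> no version <= 2 -> NONE
v3: WRITE d=11  (d history now [(1, 52), (3, 11)])
v4: WRITE a=80  (a history now [(2, 59), (4, 80)])
READ d @v2: history=[(1, 52), (3, 11)] -> pick v1 -> 52
READ d @v2: history=[(1, 52), (3, 11)] -> pick v1 -> 52
READ b @v4: history=[] -> no version <= 4 -> NONE
READ c @v3: history=[] -> no version <= 3 -> NONE
READ d @v4: history=[(1, 52), (3, 11)] -> pick v3 -> 11
READ d @v1: history=[(1, 52), (3, 11)] -> pick v1 -> 52
v5: WRITE b=12  (b history now [(5, 12)])
v6: WRITE d=76  (d history now [(1, 52), (3, 11), (6, 76)])
READ a @v1: history=[(2, 59), (4, 80)] -> no version <= 1 -> NONE
Read results in order: ['NONE', 'NONE', '52', '52', 'NONE', 'NONE', '11', '52', 'NONE']
NONE count = 5

Answer: 5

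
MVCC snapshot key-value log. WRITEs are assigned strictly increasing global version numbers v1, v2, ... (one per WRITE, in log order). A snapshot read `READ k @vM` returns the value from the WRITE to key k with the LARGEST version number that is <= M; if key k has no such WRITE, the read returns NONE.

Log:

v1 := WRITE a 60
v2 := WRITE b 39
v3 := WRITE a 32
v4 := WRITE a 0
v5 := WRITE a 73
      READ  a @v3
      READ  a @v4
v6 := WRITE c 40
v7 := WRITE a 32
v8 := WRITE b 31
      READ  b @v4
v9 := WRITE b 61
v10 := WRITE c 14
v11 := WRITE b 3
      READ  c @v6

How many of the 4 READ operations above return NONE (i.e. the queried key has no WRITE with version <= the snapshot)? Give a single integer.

Answer: 0

Derivation:
v1: WRITE a=60  (a history now [(1, 60)])
v2: WRITE b=39  (b history now [(2, 39)])
v3: WRITE a=32  (a history now [(1, 60), (3, 32)])
v4: WRITE a=0  (a history now [(1, 60), (3, 32), (4, 0)])
v5: WRITE a=73  (a history now [(1, 60), (3, 32), (4, 0), (5, 73)])
READ a @v3: history=[(1, 60), (3, 32), (4, 0), (5, 73)] -> pick v3 -> 32
READ a @v4: history=[(1, 60), (3, 32), (4, 0), (5, 73)] -> pick v4 -> 0
v6: WRITE c=40  (c history now [(6, 40)])
v7: WRITE a=32  (a history now [(1, 60), (3, 32), (4, 0), (5, 73), (7, 32)])
v8: WRITE b=31  (b history now [(2, 39), (8, 31)])
READ b @v4: history=[(2, 39), (8, 31)] -> pick v2 -> 39
v9: WRITE b=61  (b history now [(2, 39), (8, 31), (9, 61)])
v10: WRITE c=14  (c history now [(6, 40), (10, 14)])
v11: WRITE b=3  (b history now [(2, 39), (8, 31), (9, 61), (11, 3)])
READ c @v6: history=[(6, 40), (10, 14)] -> pick v6 -> 40
Read results in order: ['32', '0', '39', '40']
NONE count = 0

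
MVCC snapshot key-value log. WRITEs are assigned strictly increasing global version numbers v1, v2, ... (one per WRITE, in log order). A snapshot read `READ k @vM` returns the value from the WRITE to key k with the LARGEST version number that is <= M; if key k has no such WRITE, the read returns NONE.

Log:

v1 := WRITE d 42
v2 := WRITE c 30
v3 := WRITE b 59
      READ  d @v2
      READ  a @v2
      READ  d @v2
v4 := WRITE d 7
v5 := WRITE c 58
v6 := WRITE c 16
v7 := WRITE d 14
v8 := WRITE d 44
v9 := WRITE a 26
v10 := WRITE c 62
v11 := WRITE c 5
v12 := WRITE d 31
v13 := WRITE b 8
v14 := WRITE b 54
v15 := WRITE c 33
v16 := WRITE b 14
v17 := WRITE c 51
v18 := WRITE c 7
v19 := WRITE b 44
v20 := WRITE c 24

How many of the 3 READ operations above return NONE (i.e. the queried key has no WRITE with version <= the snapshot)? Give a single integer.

Answer: 1

Derivation:
v1: WRITE d=42  (d history now [(1, 42)])
v2: WRITE c=30  (c history now [(2, 30)])
v3: WRITE b=59  (b history now [(3, 59)])
READ d @v2: history=[(1, 42)] -> pick v1 -> 42
READ a @v2: history=[] -> no version <= 2 -> NONE
READ d @v2: history=[(1, 42)] -> pick v1 -> 42
v4: WRITE d=7  (d history now [(1, 42), (4, 7)])
v5: WRITE c=58  (c history now [(2, 30), (5, 58)])
v6: WRITE c=16  (c history now [(2, 30), (5, 58), (6, 16)])
v7: WRITE d=14  (d history now [(1, 42), (4, 7), (7, 14)])
v8: WRITE d=44  (d history now [(1, 42), (4, 7), (7, 14), (8, 44)])
v9: WRITE a=26  (a history now [(9, 26)])
v10: WRITE c=62  (c history now [(2, 30), (5, 58), (6, 16), (10, 62)])
v11: WRITE c=5  (c history now [(2, 30), (5, 58), (6, 16), (10, 62), (11, 5)])
v12: WRITE d=31  (d history now [(1, 42), (4, 7), (7, 14), (8, 44), (12, 31)])
v13: WRITE b=8  (b history now [(3, 59), (13, 8)])
v14: WRITE b=54  (b history now [(3, 59), (13, 8), (14, 54)])
v15: WRITE c=33  (c history now [(2, 30), (5, 58), (6, 16), (10, 62), (11, 5), (15, 33)])
v16: WRITE b=14  (b history now [(3, 59), (13, 8), (14, 54), (16, 14)])
v17: WRITE c=51  (c history now [(2, 30), (5, 58), (6, 16), (10, 62), (11, 5), (15, 33), (17, 51)])
v18: WRITE c=7  (c history now [(2, 30), (5, 58), (6, 16), (10, 62), (11, 5), (15, 33), (17, 51), (18, 7)])
v19: WRITE b=44  (b history now [(3, 59), (13, 8), (14, 54), (16, 14), (19, 44)])
v20: WRITE c=24  (c history now [(2, 30), (5, 58), (6, 16), (10, 62), (11, 5), (15, 33), (17, 51), (18, 7), (20, 24)])
Read results in order: ['42', 'NONE', '42']
NONE count = 1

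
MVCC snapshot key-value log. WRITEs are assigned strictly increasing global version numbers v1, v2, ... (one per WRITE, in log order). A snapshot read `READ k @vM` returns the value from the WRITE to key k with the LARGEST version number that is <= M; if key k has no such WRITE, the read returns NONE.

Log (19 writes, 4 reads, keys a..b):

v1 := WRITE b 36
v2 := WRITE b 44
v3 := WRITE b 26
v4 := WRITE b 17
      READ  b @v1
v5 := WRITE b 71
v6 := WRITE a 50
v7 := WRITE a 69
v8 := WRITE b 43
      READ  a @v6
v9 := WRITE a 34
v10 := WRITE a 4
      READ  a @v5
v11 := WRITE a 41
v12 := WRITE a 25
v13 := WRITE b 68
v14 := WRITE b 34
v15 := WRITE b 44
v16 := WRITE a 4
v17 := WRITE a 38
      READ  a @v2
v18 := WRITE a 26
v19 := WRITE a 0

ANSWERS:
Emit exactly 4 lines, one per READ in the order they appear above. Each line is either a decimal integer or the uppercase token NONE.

v1: WRITE b=36  (b history now [(1, 36)])
v2: WRITE b=44  (b history now [(1, 36), (2, 44)])
v3: WRITE b=26  (b history now [(1, 36), (2, 44), (3, 26)])
v4: WRITE b=17  (b history now [(1, 36), (2, 44), (3, 26), (4, 17)])
READ b @v1: history=[(1, 36), (2, 44), (3, 26), (4, 17)] -> pick v1 -> 36
v5: WRITE b=71  (b history now [(1, 36), (2, 44), (3, 26), (4, 17), (5, 71)])
v6: WRITE a=50  (a history now [(6, 50)])
v7: WRITE a=69  (a history now [(6, 50), (7, 69)])
v8: WRITE b=43  (b history now [(1, 36), (2, 44), (3, 26), (4, 17), (5, 71), (8, 43)])
READ a @v6: history=[(6, 50), (7, 69)] -> pick v6 -> 50
v9: WRITE a=34  (a history now [(6, 50), (7, 69), (9, 34)])
v10: WRITE a=4  (a history now [(6, 50), (7, 69), (9, 34), (10, 4)])
READ a @v5: history=[(6, 50), (7, 69), (9, 34), (10, 4)] -> no version <= 5 -> NONE
v11: WRITE a=41  (a history now [(6, 50), (7, 69), (9, 34), (10, 4), (11, 41)])
v12: WRITE a=25  (a history now [(6, 50), (7, 69), (9, 34), (10, 4), (11, 41), (12, 25)])
v13: WRITE b=68  (b history now [(1, 36), (2, 44), (3, 26), (4, 17), (5, 71), (8, 43), (13, 68)])
v14: WRITE b=34  (b history now [(1, 36), (2, 44), (3, 26), (4, 17), (5, 71), (8, 43), (13, 68), (14, 34)])
v15: WRITE b=44  (b history now [(1, 36), (2, 44), (3, 26), (4, 17), (5, 71), (8, 43), (13, 68), (14, 34), (15, 44)])
v16: WRITE a=4  (a history now [(6, 50), (7, 69), (9, 34), (10, 4), (11, 41), (12, 25), (16, 4)])
v17: WRITE a=38  (a history now [(6, 50), (7, 69), (9, 34), (10, 4), (11, 41), (12, 25), (16, 4), (17, 38)])
READ a @v2: history=[(6, 50), (7, 69), (9, 34), (10, 4), (11, 41), (12, 25), (16, 4), (17, 38)] -> no version <= 2 -> NONE
v18: WRITE a=26  (a history now [(6, 50), (7, 69), (9, 34), (10, 4), (11, 41), (12, 25), (16, 4), (17, 38), (18, 26)])
v19: WRITE a=0  (a history now [(6, 50), (7, 69), (9, 34), (10, 4), (11, 41), (12, 25), (16, 4), (17, 38), (18, 26), (19, 0)])

Answer: 36
50
NONE
NONE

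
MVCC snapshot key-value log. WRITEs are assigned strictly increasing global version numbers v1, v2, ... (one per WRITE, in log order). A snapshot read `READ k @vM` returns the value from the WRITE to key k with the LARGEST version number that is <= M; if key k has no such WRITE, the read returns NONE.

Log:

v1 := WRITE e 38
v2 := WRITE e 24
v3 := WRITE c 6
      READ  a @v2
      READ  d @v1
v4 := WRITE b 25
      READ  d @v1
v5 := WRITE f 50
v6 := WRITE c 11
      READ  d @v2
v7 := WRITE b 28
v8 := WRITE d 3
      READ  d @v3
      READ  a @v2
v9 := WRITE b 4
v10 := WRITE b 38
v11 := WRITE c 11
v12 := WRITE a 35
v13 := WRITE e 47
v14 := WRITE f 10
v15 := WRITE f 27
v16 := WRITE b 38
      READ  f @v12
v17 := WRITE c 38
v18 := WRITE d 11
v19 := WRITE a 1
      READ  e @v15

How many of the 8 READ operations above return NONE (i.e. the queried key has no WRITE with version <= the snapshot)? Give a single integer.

v1: WRITE e=38  (e history now [(1, 38)])
v2: WRITE e=24  (e history now [(1, 38), (2, 24)])
v3: WRITE c=6  (c history now [(3, 6)])
READ a @v2: history=[] -> no version <= 2 -> NONE
READ d @v1: history=[] -> no version <= 1 -> NONE
v4: WRITE b=25  (b history now [(4, 25)])
READ d @v1: history=[] -> no version <= 1 -> NONE
v5: WRITE f=50  (f history now [(5, 50)])
v6: WRITE c=11  (c history now [(3, 6), (6, 11)])
READ d @v2: history=[] -> no version <= 2 -> NONE
v7: WRITE b=28  (b history now [(4, 25), (7, 28)])
v8: WRITE d=3  (d history now [(8, 3)])
READ d @v3: history=[(8, 3)] -> no version <= 3 -> NONE
READ a @v2: history=[] -> no version <= 2 -> NONE
v9: WRITE b=4  (b history now [(4, 25), (7, 28), (9, 4)])
v10: WRITE b=38  (b history now [(4, 25), (7, 28), (9, 4), (10, 38)])
v11: WRITE c=11  (c history now [(3, 6), (6, 11), (11, 11)])
v12: WRITE a=35  (a history now [(12, 35)])
v13: WRITE e=47  (e history now [(1, 38), (2, 24), (13, 47)])
v14: WRITE f=10  (f history now [(5, 50), (14, 10)])
v15: WRITE f=27  (f history now [(5, 50), (14, 10), (15, 27)])
v16: WRITE b=38  (b history now [(4, 25), (7, 28), (9, 4), (10, 38), (16, 38)])
READ f @v12: history=[(5, 50), (14, 10), (15, 27)] -> pick v5 -> 50
v17: WRITE c=38  (c history now [(3, 6), (6, 11), (11, 11), (17, 38)])
v18: WRITE d=11  (d history now [(8, 3), (18, 11)])
v19: WRITE a=1  (a history now [(12, 35), (19, 1)])
READ e @v15: history=[(1, 38), (2, 24), (13, 47)] -> pick v13 -> 47
Read results in order: ['NONE', 'NONE', 'NONE', 'NONE', 'NONE', 'NONE', '50', '47']
NONE count = 6

Answer: 6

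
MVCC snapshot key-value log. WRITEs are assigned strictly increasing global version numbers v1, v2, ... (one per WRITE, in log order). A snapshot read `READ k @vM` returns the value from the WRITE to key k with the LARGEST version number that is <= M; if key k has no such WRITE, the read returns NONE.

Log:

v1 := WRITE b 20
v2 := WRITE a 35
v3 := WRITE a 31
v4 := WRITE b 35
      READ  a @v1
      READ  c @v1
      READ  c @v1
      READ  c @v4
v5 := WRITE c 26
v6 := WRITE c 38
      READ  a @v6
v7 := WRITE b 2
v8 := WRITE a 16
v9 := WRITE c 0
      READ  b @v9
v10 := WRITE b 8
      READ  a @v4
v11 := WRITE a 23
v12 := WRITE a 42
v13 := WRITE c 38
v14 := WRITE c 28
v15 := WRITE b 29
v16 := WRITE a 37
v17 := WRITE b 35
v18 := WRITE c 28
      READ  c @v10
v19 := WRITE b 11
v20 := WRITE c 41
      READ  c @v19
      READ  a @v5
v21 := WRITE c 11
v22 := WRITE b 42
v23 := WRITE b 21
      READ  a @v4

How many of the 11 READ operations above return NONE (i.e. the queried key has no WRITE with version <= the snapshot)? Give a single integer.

Answer: 4

Derivation:
v1: WRITE b=20  (b history now [(1, 20)])
v2: WRITE a=35  (a history now [(2, 35)])
v3: WRITE a=31  (a history now [(2, 35), (3, 31)])
v4: WRITE b=35  (b history now [(1, 20), (4, 35)])
READ a @v1: history=[(2, 35), (3, 31)] -> no version <= 1 -> NONE
READ c @v1: history=[] -> no version <= 1 -> NONE
READ c @v1: history=[] -> no version <= 1 -> NONE
READ c @v4: history=[] -> no version <= 4 -> NONE
v5: WRITE c=26  (c history now [(5, 26)])
v6: WRITE c=38  (c history now [(5, 26), (6, 38)])
READ a @v6: history=[(2, 35), (3, 31)] -> pick v3 -> 31
v7: WRITE b=2  (b history now [(1, 20), (4, 35), (7, 2)])
v8: WRITE a=16  (a history now [(2, 35), (3, 31), (8, 16)])
v9: WRITE c=0  (c history now [(5, 26), (6, 38), (9, 0)])
READ b @v9: history=[(1, 20), (4, 35), (7, 2)] -> pick v7 -> 2
v10: WRITE b=8  (b history now [(1, 20), (4, 35), (7, 2), (10, 8)])
READ a @v4: history=[(2, 35), (3, 31), (8, 16)] -> pick v3 -> 31
v11: WRITE a=23  (a history now [(2, 35), (3, 31), (8, 16), (11, 23)])
v12: WRITE a=42  (a history now [(2, 35), (3, 31), (8, 16), (11, 23), (12, 42)])
v13: WRITE c=38  (c history now [(5, 26), (6, 38), (9, 0), (13, 38)])
v14: WRITE c=28  (c history now [(5, 26), (6, 38), (9, 0), (13, 38), (14, 28)])
v15: WRITE b=29  (b history now [(1, 20), (4, 35), (7, 2), (10, 8), (15, 29)])
v16: WRITE a=37  (a history now [(2, 35), (3, 31), (8, 16), (11, 23), (12, 42), (16, 37)])
v17: WRITE b=35  (b history now [(1, 20), (4, 35), (7, 2), (10, 8), (15, 29), (17, 35)])
v18: WRITE c=28  (c history now [(5, 26), (6, 38), (9, 0), (13, 38), (14, 28), (18, 28)])
READ c @v10: history=[(5, 26), (6, 38), (9, 0), (13, 38), (14, 28), (18, 28)] -> pick v9 -> 0
v19: WRITE b=11  (b history now [(1, 20), (4, 35), (7, 2), (10, 8), (15, 29), (17, 35), (19, 11)])
v20: WRITE c=41  (c history now [(5, 26), (6, 38), (9, 0), (13, 38), (14, 28), (18, 28), (20, 41)])
READ c @v19: history=[(5, 26), (6, 38), (9, 0), (13, 38), (14, 28), (18, 28), (20, 41)] -> pick v18 -> 28
READ a @v5: history=[(2, 35), (3, 31), (8, 16), (11, 23), (12, 42), (16, 37)] -> pick v3 -> 31
v21: WRITE c=11  (c history now [(5, 26), (6, 38), (9, 0), (13, 38), (14, 28), (18, 28), (20, 41), (21, 11)])
v22: WRITE b=42  (b history now [(1, 20), (4, 35), (7, 2), (10, 8), (15, 29), (17, 35), (19, 11), (22, 42)])
v23: WRITE b=21  (b history now [(1, 20), (4, 35), (7, 2), (10, 8), (15, 29), (17, 35), (19, 11), (22, 42), (23, 21)])
READ a @v4: history=[(2, 35), (3, 31), (8, 16), (11, 23), (12, 42), (16, 37)] -> pick v3 -> 31
Read results in order: ['NONE', 'NONE', 'NONE', 'NONE', '31', '2', '31', '0', '28', '31', '31']
NONE count = 4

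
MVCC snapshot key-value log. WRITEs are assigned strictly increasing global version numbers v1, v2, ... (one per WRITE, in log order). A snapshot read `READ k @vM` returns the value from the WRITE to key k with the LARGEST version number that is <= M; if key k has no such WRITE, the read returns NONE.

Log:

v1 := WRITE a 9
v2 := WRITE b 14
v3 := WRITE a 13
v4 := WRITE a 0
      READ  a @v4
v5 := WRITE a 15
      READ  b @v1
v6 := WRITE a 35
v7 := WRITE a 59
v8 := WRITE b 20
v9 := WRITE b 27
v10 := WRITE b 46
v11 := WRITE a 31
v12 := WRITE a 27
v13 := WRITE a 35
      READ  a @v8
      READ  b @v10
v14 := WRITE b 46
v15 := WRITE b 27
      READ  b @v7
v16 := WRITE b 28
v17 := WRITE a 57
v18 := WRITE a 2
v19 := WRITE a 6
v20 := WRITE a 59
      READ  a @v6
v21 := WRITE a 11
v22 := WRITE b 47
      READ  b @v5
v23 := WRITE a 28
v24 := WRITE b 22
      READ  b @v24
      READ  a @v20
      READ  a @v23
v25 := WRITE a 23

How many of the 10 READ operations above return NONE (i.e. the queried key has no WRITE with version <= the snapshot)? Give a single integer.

Answer: 1

Derivation:
v1: WRITE a=9  (a history now [(1, 9)])
v2: WRITE b=14  (b history now [(2, 14)])
v3: WRITE a=13  (a history now [(1, 9), (3, 13)])
v4: WRITE a=0  (a history now [(1, 9), (3, 13), (4, 0)])
READ a @v4: history=[(1, 9), (3, 13), (4, 0)] -> pick v4 -> 0
v5: WRITE a=15  (a history now [(1, 9), (3, 13), (4, 0), (5, 15)])
READ b @v1: history=[(2, 14)] -> no version <= 1 -> NONE
v6: WRITE a=35  (a history now [(1, 9), (3, 13), (4, 0), (5, 15), (6, 35)])
v7: WRITE a=59  (a history now [(1, 9), (3, 13), (4, 0), (5, 15), (6, 35), (7, 59)])
v8: WRITE b=20  (b history now [(2, 14), (8, 20)])
v9: WRITE b=27  (b history now [(2, 14), (8, 20), (9, 27)])
v10: WRITE b=46  (b history now [(2, 14), (8, 20), (9, 27), (10, 46)])
v11: WRITE a=31  (a history now [(1, 9), (3, 13), (4, 0), (5, 15), (6, 35), (7, 59), (11, 31)])
v12: WRITE a=27  (a history now [(1, 9), (3, 13), (4, 0), (5, 15), (6, 35), (7, 59), (11, 31), (12, 27)])
v13: WRITE a=35  (a history now [(1, 9), (3, 13), (4, 0), (5, 15), (6, 35), (7, 59), (11, 31), (12, 27), (13, 35)])
READ a @v8: history=[(1, 9), (3, 13), (4, 0), (5, 15), (6, 35), (7, 59), (11, 31), (12, 27), (13, 35)] -> pick v7 -> 59
READ b @v10: history=[(2, 14), (8, 20), (9, 27), (10, 46)] -> pick v10 -> 46
v14: WRITE b=46  (b history now [(2, 14), (8, 20), (9, 27), (10, 46), (14, 46)])
v15: WRITE b=27  (b history now [(2, 14), (8, 20), (9, 27), (10, 46), (14, 46), (15, 27)])
READ b @v7: history=[(2, 14), (8, 20), (9, 27), (10, 46), (14, 46), (15, 27)] -> pick v2 -> 14
v16: WRITE b=28  (b history now [(2, 14), (8, 20), (9, 27), (10, 46), (14, 46), (15, 27), (16, 28)])
v17: WRITE a=57  (a history now [(1, 9), (3, 13), (4, 0), (5, 15), (6, 35), (7, 59), (11, 31), (12, 27), (13, 35), (17, 57)])
v18: WRITE a=2  (a history now [(1, 9), (3, 13), (4, 0), (5, 15), (6, 35), (7, 59), (11, 31), (12, 27), (13, 35), (17, 57), (18, 2)])
v19: WRITE a=6  (a history now [(1, 9), (3, 13), (4, 0), (5, 15), (6, 35), (7, 59), (11, 31), (12, 27), (13, 35), (17, 57), (18, 2), (19, 6)])
v20: WRITE a=59  (a history now [(1, 9), (3, 13), (4, 0), (5, 15), (6, 35), (7, 59), (11, 31), (12, 27), (13, 35), (17, 57), (18, 2), (19, 6), (20, 59)])
READ a @v6: history=[(1, 9), (3, 13), (4, 0), (5, 15), (6, 35), (7, 59), (11, 31), (12, 27), (13, 35), (17, 57), (18, 2), (19, 6), (20, 59)] -> pick v6 -> 35
v21: WRITE a=11  (a history now [(1, 9), (3, 13), (4, 0), (5, 15), (6, 35), (7, 59), (11, 31), (12, 27), (13, 35), (17, 57), (18, 2), (19, 6), (20, 59), (21, 11)])
v22: WRITE b=47  (b history now [(2, 14), (8, 20), (9, 27), (10, 46), (14, 46), (15, 27), (16, 28), (22, 47)])
READ b @v5: history=[(2, 14), (8, 20), (9, 27), (10, 46), (14, 46), (15, 27), (16, 28), (22, 47)] -> pick v2 -> 14
v23: WRITE a=28  (a history now [(1, 9), (3, 13), (4, 0), (5, 15), (6, 35), (7, 59), (11, 31), (12, 27), (13, 35), (17, 57), (18, 2), (19, 6), (20, 59), (21, 11), (23, 28)])
v24: WRITE b=22  (b history now [(2, 14), (8, 20), (9, 27), (10, 46), (14, 46), (15, 27), (16, 28), (22, 47), (24, 22)])
READ b @v24: history=[(2, 14), (8, 20), (9, 27), (10, 46), (14, 46), (15, 27), (16, 28), (22, 47), (24, 22)] -> pick v24 -> 22
READ a @v20: history=[(1, 9), (3, 13), (4, 0), (5, 15), (6, 35), (7, 59), (11, 31), (12, 27), (13, 35), (17, 57), (18, 2), (19, 6), (20, 59), (21, 11), (23, 28)] -> pick v20 -> 59
READ a @v23: history=[(1, 9), (3, 13), (4, 0), (5, 15), (6, 35), (7, 59), (11, 31), (12, 27), (13, 35), (17, 57), (18, 2), (19, 6), (20, 59), (21, 11), (23, 28)] -> pick v23 -> 28
v25: WRITE a=23  (a history now [(1, 9), (3, 13), (4, 0), (5, 15), (6, 35), (7, 59), (11, 31), (12, 27), (13, 35), (17, 57), (18, 2), (19, 6), (20, 59), (21, 11), (23, 28), (25, 23)])
Read results in order: ['0', 'NONE', '59', '46', '14', '35', '14', '22', '59', '28']
NONE count = 1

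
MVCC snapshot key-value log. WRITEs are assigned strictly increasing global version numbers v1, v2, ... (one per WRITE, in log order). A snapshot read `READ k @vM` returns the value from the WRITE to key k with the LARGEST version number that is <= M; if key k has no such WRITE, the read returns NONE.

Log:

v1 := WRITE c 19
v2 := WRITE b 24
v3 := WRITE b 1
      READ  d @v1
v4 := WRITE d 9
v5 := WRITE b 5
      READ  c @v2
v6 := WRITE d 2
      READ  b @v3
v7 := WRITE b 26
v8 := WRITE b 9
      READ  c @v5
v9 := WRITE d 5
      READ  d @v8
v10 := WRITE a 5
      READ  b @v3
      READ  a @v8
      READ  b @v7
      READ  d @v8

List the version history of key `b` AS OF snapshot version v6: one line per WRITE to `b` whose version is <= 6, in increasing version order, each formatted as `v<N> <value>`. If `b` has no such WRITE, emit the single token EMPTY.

Scan writes for key=b with version <= 6:
  v1 WRITE c 19 -> skip
  v2 WRITE b 24 -> keep
  v3 WRITE b 1 -> keep
  v4 WRITE d 9 -> skip
  v5 WRITE b 5 -> keep
  v6 WRITE d 2 -> skip
  v7 WRITE b 26 -> drop (> snap)
  v8 WRITE b 9 -> drop (> snap)
  v9 WRITE d 5 -> skip
  v10 WRITE a 5 -> skip
Collected: [(2, 24), (3, 1), (5, 5)]

Answer: v2 24
v3 1
v5 5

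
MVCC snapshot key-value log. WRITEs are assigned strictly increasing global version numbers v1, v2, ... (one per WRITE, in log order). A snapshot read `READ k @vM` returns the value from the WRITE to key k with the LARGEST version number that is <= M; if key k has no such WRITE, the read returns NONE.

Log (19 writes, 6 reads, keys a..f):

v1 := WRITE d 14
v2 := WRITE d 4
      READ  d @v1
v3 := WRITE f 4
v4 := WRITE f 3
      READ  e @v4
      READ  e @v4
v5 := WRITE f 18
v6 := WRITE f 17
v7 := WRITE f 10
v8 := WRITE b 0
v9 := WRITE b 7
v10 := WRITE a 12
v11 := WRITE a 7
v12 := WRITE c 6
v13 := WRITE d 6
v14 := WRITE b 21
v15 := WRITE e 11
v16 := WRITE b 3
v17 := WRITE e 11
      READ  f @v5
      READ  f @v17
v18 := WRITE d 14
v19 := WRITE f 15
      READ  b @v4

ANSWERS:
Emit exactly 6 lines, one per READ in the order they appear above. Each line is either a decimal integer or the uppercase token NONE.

v1: WRITE d=14  (d history now [(1, 14)])
v2: WRITE d=4  (d history now [(1, 14), (2, 4)])
READ d @v1: history=[(1, 14), (2, 4)] -> pick v1 -> 14
v3: WRITE f=4  (f history now [(3, 4)])
v4: WRITE f=3  (f history now [(3, 4), (4, 3)])
READ e @v4: history=[] -> no version <= 4 -> NONE
READ e @v4: history=[] -> no version <= 4 -> NONE
v5: WRITE f=18  (f history now [(3, 4), (4, 3), (5, 18)])
v6: WRITE f=17  (f history now [(3, 4), (4, 3), (5, 18), (6, 17)])
v7: WRITE f=10  (f history now [(3, 4), (4, 3), (5, 18), (6, 17), (7, 10)])
v8: WRITE b=0  (b history now [(8, 0)])
v9: WRITE b=7  (b history now [(8, 0), (9, 7)])
v10: WRITE a=12  (a history now [(10, 12)])
v11: WRITE a=7  (a history now [(10, 12), (11, 7)])
v12: WRITE c=6  (c history now [(12, 6)])
v13: WRITE d=6  (d history now [(1, 14), (2, 4), (13, 6)])
v14: WRITE b=21  (b history now [(8, 0), (9, 7), (14, 21)])
v15: WRITE e=11  (e history now [(15, 11)])
v16: WRITE b=3  (b history now [(8, 0), (9, 7), (14, 21), (16, 3)])
v17: WRITE e=11  (e history now [(15, 11), (17, 11)])
READ f @v5: history=[(3, 4), (4, 3), (5, 18), (6, 17), (7, 10)] -> pick v5 -> 18
READ f @v17: history=[(3, 4), (4, 3), (5, 18), (6, 17), (7, 10)] -> pick v7 -> 10
v18: WRITE d=14  (d history now [(1, 14), (2, 4), (13, 6), (18, 14)])
v19: WRITE f=15  (f history now [(3, 4), (4, 3), (5, 18), (6, 17), (7, 10), (19, 15)])
READ b @v4: history=[(8, 0), (9, 7), (14, 21), (16, 3)] -> no version <= 4 -> NONE

Answer: 14
NONE
NONE
18
10
NONE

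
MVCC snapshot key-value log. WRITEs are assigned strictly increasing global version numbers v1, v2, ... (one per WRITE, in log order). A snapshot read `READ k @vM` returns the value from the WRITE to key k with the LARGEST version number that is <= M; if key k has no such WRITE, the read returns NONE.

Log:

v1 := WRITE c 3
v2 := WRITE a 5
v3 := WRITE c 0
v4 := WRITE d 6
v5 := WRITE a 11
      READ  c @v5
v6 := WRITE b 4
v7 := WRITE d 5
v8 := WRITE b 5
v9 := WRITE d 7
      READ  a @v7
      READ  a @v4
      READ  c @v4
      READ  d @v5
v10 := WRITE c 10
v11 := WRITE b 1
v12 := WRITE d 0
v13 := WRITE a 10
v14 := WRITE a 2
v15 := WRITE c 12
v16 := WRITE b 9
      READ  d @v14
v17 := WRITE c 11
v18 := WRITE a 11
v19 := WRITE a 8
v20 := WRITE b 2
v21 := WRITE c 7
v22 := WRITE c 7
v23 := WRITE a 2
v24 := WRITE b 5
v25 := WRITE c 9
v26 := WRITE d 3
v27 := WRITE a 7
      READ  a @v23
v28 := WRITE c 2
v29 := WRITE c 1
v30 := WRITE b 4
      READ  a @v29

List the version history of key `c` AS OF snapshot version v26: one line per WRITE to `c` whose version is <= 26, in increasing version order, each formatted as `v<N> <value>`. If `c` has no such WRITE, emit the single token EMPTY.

Scan writes for key=c with version <= 26:
  v1 WRITE c 3 -> keep
  v2 WRITE a 5 -> skip
  v3 WRITE c 0 -> keep
  v4 WRITE d 6 -> skip
  v5 WRITE a 11 -> skip
  v6 WRITE b 4 -> skip
  v7 WRITE d 5 -> skip
  v8 WRITE b 5 -> skip
  v9 WRITE d 7 -> skip
  v10 WRITE c 10 -> keep
  v11 WRITE b 1 -> skip
  v12 WRITE d 0 -> skip
  v13 WRITE a 10 -> skip
  v14 WRITE a 2 -> skip
  v15 WRITE c 12 -> keep
  v16 WRITE b 9 -> skip
  v17 WRITE c 11 -> keep
  v18 WRITE a 11 -> skip
  v19 WRITE a 8 -> skip
  v20 WRITE b 2 -> skip
  v21 WRITE c 7 -> keep
  v22 WRITE c 7 -> keep
  v23 WRITE a 2 -> skip
  v24 WRITE b 5 -> skip
  v25 WRITE c 9 -> keep
  v26 WRITE d 3 -> skip
  v27 WRITE a 7 -> skip
  v28 WRITE c 2 -> drop (> snap)
  v29 WRITE c 1 -> drop (> snap)
  v30 WRITE b 4 -> skip
Collected: [(1, 3), (3, 0), (10, 10), (15, 12), (17, 11), (21, 7), (22, 7), (25, 9)]

Answer: v1 3
v3 0
v10 10
v15 12
v17 11
v21 7
v22 7
v25 9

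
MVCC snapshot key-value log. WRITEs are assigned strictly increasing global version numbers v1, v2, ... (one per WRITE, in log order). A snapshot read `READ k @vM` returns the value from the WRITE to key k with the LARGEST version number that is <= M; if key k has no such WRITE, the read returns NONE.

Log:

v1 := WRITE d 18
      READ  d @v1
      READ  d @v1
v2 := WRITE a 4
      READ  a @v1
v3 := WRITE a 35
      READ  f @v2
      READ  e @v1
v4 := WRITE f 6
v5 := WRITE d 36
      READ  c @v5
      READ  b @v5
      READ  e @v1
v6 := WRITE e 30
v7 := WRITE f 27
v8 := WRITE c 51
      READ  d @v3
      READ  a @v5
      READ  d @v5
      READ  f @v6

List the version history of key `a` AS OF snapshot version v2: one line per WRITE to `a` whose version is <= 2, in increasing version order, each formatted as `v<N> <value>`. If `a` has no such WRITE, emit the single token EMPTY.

Answer: v2 4

Derivation:
Scan writes for key=a with version <= 2:
  v1 WRITE d 18 -> skip
  v2 WRITE a 4 -> keep
  v3 WRITE a 35 -> drop (> snap)
  v4 WRITE f 6 -> skip
  v5 WRITE d 36 -> skip
  v6 WRITE e 30 -> skip
  v7 WRITE f 27 -> skip
  v8 WRITE c 51 -> skip
Collected: [(2, 4)]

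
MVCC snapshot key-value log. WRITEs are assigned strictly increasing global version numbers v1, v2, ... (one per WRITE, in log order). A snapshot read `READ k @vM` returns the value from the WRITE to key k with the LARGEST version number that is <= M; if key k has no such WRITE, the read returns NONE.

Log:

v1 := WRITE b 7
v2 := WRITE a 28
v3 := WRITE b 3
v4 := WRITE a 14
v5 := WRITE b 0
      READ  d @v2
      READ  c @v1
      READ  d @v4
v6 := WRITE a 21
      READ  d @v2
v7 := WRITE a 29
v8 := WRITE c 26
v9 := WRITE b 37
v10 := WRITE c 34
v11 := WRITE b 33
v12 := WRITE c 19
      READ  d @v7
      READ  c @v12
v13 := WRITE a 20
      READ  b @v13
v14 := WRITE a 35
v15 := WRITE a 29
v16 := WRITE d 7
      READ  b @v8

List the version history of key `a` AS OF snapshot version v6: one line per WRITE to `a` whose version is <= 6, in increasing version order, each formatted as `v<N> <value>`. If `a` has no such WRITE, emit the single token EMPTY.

Answer: v2 28
v4 14
v6 21

Derivation:
Scan writes for key=a with version <= 6:
  v1 WRITE b 7 -> skip
  v2 WRITE a 28 -> keep
  v3 WRITE b 3 -> skip
  v4 WRITE a 14 -> keep
  v5 WRITE b 0 -> skip
  v6 WRITE a 21 -> keep
  v7 WRITE a 29 -> drop (> snap)
  v8 WRITE c 26 -> skip
  v9 WRITE b 37 -> skip
  v10 WRITE c 34 -> skip
  v11 WRITE b 33 -> skip
  v12 WRITE c 19 -> skip
  v13 WRITE a 20 -> drop (> snap)
  v14 WRITE a 35 -> drop (> snap)
  v15 WRITE a 29 -> drop (> snap)
  v16 WRITE d 7 -> skip
Collected: [(2, 28), (4, 14), (6, 21)]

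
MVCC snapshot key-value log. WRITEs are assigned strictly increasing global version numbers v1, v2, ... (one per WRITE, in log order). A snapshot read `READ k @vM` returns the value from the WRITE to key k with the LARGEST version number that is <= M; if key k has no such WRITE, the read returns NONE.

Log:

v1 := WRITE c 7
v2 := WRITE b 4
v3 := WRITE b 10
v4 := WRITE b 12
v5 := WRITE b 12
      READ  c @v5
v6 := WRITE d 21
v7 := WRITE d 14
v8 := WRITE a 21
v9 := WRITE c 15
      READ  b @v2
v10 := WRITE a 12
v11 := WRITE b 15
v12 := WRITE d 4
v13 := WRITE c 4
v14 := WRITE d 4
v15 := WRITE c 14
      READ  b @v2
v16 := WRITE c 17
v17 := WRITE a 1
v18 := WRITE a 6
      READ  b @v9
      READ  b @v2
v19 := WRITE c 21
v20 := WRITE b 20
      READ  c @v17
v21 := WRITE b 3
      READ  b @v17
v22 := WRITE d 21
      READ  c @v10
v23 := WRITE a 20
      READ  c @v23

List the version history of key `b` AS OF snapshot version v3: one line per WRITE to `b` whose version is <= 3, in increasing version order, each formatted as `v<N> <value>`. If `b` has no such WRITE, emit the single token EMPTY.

Answer: v2 4
v3 10

Derivation:
Scan writes for key=b with version <= 3:
  v1 WRITE c 7 -> skip
  v2 WRITE b 4 -> keep
  v3 WRITE b 10 -> keep
  v4 WRITE b 12 -> drop (> snap)
  v5 WRITE b 12 -> drop (> snap)
  v6 WRITE d 21 -> skip
  v7 WRITE d 14 -> skip
  v8 WRITE a 21 -> skip
  v9 WRITE c 15 -> skip
  v10 WRITE a 12 -> skip
  v11 WRITE b 15 -> drop (> snap)
  v12 WRITE d 4 -> skip
  v13 WRITE c 4 -> skip
  v14 WRITE d 4 -> skip
  v15 WRITE c 14 -> skip
  v16 WRITE c 17 -> skip
  v17 WRITE a 1 -> skip
  v18 WRITE a 6 -> skip
  v19 WRITE c 21 -> skip
  v20 WRITE b 20 -> drop (> snap)
  v21 WRITE b 3 -> drop (> snap)
  v22 WRITE d 21 -> skip
  v23 WRITE a 20 -> skip
Collected: [(2, 4), (3, 10)]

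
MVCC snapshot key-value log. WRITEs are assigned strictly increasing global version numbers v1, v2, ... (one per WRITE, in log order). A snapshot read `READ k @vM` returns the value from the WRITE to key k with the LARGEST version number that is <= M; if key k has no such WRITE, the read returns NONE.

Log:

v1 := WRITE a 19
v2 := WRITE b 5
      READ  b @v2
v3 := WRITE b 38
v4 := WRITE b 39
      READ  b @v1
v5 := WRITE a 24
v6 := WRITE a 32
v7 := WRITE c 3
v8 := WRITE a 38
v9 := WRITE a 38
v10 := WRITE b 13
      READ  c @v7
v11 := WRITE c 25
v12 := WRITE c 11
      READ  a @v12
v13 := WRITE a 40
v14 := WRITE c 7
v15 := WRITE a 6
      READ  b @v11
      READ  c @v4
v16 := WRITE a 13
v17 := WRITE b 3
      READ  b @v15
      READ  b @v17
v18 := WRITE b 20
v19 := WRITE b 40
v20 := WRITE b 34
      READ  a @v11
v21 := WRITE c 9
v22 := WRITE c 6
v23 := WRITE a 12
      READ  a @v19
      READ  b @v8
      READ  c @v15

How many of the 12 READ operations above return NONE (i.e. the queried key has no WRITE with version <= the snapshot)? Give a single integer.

Answer: 2

Derivation:
v1: WRITE a=19  (a history now [(1, 19)])
v2: WRITE b=5  (b history now [(2, 5)])
READ b @v2: history=[(2, 5)] -> pick v2 -> 5
v3: WRITE b=38  (b history now [(2, 5), (3, 38)])
v4: WRITE b=39  (b history now [(2, 5), (3, 38), (4, 39)])
READ b @v1: history=[(2, 5), (3, 38), (4, 39)] -> no version <= 1 -> NONE
v5: WRITE a=24  (a history now [(1, 19), (5, 24)])
v6: WRITE a=32  (a history now [(1, 19), (5, 24), (6, 32)])
v7: WRITE c=3  (c history now [(7, 3)])
v8: WRITE a=38  (a history now [(1, 19), (5, 24), (6, 32), (8, 38)])
v9: WRITE a=38  (a history now [(1, 19), (5, 24), (6, 32), (8, 38), (9, 38)])
v10: WRITE b=13  (b history now [(2, 5), (3, 38), (4, 39), (10, 13)])
READ c @v7: history=[(7, 3)] -> pick v7 -> 3
v11: WRITE c=25  (c history now [(7, 3), (11, 25)])
v12: WRITE c=11  (c history now [(7, 3), (11, 25), (12, 11)])
READ a @v12: history=[(1, 19), (5, 24), (6, 32), (8, 38), (9, 38)] -> pick v9 -> 38
v13: WRITE a=40  (a history now [(1, 19), (5, 24), (6, 32), (8, 38), (9, 38), (13, 40)])
v14: WRITE c=7  (c history now [(7, 3), (11, 25), (12, 11), (14, 7)])
v15: WRITE a=6  (a history now [(1, 19), (5, 24), (6, 32), (8, 38), (9, 38), (13, 40), (15, 6)])
READ b @v11: history=[(2, 5), (3, 38), (4, 39), (10, 13)] -> pick v10 -> 13
READ c @v4: history=[(7, 3), (11, 25), (12, 11), (14, 7)] -> no version <= 4 -> NONE
v16: WRITE a=13  (a history now [(1, 19), (5, 24), (6, 32), (8, 38), (9, 38), (13, 40), (15, 6), (16, 13)])
v17: WRITE b=3  (b history now [(2, 5), (3, 38), (4, 39), (10, 13), (17, 3)])
READ b @v15: history=[(2, 5), (3, 38), (4, 39), (10, 13), (17, 3)] -> pick v10 -> 13
READ b @v17: history=[(2, 5), (3, 38), (4, 39), (10, 13), (17, 3)] -> pick v17 -> 3
v18: WRITE b=20  (b history now [(2, 5), (3, 38), (4, 39), (10, 13), (17, 3), (18, 20)])
v19: WRITE b=40  (b history now [(2, 5), (3, 38), (4, 39), (10, 13), (17, 3), (18, 20), (19, 40)])
v20: WRITE b=34  (b history now [(2, 5), (3, 38), (4, 39), (10, 13), (17, 3), (18, 20), (19, 40), (20, 34)])
READ a @v11: history=[(1, 19), (5, 24), (6, 32), (8, 38), (9, 38), (13, 40), (15, 6), (16, 13)] -> pick v9 -> 38
v21: WRITE c=9  (c history now [(7, 3), (11, 25), (12, 11), (14, 7), (21, 9)])
v22: WRITE c=6  (c history now [(7, 3), (11, 25), (12, 11), (14, 7), (21, 9), (22, 6)])
v23: WRITE a=12  (a history now [(1, 19), (5, 24), (6, 32), (8, 38), (9, 38), (13, 40), (15, 6), (16, 13), (23, 12)])
READ a @v19: history=[(1, 19), (5, 24), (6, 32), (8, 38), (9, 38), (13, 40), (15, 6), (16, 13), (23, 12)] -> pick v16 -> 13
READ b @v8: history=[(2, 5), (3, 38), (4, 39), (10, 13), (17, 3), (18, 20), (19, 40), (20, 34)] -> pick v4 -> 39
READ c @v15: history=[(7, 3), (11, 25), (12, 11), (14, 7), (21, 9), (22, 6)] -> pick v14 -> 7
Read results in order: ['5', 'NONE', '3', '38', '13', 'NONE', '13', '3', '38', '13', '39', '7']
NONE count = 2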